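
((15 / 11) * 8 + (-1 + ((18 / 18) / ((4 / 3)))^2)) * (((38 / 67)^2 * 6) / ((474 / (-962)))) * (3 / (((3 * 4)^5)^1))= -320020363 / 647119300608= -0.00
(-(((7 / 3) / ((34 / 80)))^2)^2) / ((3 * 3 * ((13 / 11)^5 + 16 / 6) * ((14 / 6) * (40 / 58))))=-205052710016000 / 16251954414687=-12.62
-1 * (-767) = 767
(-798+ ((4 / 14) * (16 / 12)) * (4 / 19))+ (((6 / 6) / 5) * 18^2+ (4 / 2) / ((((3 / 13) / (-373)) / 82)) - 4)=-176767498 / 665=-265815.79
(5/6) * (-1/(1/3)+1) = -5/3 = -1.67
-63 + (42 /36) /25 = -9443 /150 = -62.95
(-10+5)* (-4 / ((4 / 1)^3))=5 / 16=0.31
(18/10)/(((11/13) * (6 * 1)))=39/110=0.35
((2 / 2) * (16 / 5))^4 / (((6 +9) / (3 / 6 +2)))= 32768 / 1875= 17.48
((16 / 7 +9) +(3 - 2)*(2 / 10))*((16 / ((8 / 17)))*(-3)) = -41004 / 35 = -1171.54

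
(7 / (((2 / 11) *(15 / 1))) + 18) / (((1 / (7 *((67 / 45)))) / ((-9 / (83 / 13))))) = -3761849 / 12450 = -302.16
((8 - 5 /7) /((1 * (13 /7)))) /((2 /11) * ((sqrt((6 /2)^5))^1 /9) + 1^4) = 2.98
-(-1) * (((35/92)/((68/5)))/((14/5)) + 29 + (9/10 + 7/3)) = 6051427/187680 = 32.24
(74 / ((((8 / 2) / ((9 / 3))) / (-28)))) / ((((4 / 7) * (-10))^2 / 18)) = -342657 / 400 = -856.64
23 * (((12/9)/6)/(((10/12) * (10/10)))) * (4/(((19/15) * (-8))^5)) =-1164375/5071050752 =-0.00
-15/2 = -7.50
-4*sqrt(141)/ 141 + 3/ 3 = 1- 4*sqrt(141)/ 141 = 0.66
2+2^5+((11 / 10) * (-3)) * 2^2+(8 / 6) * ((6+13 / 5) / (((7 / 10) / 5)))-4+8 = 11204 / 105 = 106.70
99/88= 9/8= 1.12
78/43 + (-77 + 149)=3174/43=73.81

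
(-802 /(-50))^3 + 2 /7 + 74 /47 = 21223877629 /5140625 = 4128.66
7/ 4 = 1.75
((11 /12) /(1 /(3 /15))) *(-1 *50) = -55 /6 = -9.17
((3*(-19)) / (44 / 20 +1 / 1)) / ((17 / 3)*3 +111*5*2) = -285 / 18032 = -0.02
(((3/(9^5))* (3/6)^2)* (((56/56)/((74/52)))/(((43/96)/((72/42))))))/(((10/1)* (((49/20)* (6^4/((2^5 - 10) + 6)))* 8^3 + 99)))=416/7082880448581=0.00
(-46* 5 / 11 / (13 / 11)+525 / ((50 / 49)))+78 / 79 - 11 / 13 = 496.95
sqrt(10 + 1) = sqrt(11) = 3.32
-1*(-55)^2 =-3025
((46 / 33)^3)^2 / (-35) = -0.21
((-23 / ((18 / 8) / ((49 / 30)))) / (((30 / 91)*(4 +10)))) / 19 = -14651 / 76950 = -0.19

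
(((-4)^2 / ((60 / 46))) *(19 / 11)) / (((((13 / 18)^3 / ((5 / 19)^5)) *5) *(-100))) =-447120 / 3149467607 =-0.00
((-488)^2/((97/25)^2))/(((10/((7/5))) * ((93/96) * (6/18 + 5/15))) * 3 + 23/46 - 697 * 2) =-8335040000/726948749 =-11.47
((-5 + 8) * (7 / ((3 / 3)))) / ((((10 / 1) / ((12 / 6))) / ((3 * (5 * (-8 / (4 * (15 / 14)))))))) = -588 / 5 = -117.60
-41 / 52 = -0.79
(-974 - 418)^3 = -2697228288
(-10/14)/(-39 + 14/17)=85/4543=0.02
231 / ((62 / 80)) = 9240 / 31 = 298.06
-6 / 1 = -6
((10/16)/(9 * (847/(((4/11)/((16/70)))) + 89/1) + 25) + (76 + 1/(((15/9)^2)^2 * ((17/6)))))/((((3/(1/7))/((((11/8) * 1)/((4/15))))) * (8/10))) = 1997137469459/85567283200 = 23.34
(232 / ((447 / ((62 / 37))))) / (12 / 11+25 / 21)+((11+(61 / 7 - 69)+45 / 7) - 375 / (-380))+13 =-1420453543 / 49859572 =-28.49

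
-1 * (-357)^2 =-127449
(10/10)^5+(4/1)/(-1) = -3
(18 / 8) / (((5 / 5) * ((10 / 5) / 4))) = 9 / 2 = 4.50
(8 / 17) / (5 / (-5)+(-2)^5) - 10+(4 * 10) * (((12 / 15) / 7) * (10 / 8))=-16886 / 3927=-4.30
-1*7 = -7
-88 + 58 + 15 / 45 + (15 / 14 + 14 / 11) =-27.32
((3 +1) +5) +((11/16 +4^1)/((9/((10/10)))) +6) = 745/48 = 15.52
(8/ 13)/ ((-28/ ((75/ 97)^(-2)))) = -18818/ 511875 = -0.04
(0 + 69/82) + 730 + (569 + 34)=109375/82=1333.84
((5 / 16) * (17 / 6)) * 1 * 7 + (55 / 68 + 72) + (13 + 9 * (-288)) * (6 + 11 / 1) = -71422837 / 1632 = -43763.99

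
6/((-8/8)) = -6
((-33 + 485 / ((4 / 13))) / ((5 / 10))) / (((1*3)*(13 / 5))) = 30865 / 78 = 395.71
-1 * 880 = -880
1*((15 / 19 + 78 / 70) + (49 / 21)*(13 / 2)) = 68111 / 3990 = 17.07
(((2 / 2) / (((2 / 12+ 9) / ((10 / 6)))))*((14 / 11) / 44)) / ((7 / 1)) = 1 / 1331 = 0.00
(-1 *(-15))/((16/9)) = 135/16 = 8.44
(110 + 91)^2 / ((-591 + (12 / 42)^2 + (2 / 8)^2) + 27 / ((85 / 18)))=-2692322640 / 38993611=-69.05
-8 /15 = -0.53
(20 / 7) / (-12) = -5 / 21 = -0.24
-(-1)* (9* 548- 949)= 3983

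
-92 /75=-1.23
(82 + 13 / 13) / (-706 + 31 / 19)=-1577 / 13383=-0.12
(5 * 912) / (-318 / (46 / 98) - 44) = -52440 / 8297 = -6.32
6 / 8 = 3 / 4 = 0.75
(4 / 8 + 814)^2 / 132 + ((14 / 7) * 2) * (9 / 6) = 885603 / 176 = 5031.84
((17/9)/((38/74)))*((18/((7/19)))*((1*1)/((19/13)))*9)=147186/133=1106.66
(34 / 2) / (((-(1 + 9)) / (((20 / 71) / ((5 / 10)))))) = -68 / 71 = -0.96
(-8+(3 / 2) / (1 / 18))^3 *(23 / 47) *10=1577570 / 47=33565.32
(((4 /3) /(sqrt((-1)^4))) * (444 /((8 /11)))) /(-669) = -814 /669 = -1.22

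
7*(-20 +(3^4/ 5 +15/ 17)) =-1736/ 85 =-20.42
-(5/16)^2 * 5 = -0.49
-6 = -6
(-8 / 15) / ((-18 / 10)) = 8 / 27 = 0.30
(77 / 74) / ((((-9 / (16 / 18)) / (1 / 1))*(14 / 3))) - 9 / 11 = -9233 / 10989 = -0.84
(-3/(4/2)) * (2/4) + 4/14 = -13/28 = -0.46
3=3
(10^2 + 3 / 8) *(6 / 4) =2409 / 16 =150.56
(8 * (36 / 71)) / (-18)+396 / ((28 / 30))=424.06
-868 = -868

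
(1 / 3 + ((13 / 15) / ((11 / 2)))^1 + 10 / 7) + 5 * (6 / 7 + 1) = 4314 / 385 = 11.21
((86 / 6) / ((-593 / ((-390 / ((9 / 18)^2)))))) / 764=5590 / 113263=0.05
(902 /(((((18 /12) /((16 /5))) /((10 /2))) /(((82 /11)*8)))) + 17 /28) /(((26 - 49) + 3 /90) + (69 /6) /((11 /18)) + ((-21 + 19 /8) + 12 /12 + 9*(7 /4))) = -5301745130 /55657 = -95257.47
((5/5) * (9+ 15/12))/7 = 41/28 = 1.46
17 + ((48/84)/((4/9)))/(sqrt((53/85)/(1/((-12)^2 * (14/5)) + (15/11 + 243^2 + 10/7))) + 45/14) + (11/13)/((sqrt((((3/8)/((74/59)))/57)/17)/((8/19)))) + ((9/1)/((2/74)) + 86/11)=-336 * sqrt(908514431208230)/25044785359843 + 352 * sqrt(705109)/14573 + 98686472344547898/275492638958273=378.50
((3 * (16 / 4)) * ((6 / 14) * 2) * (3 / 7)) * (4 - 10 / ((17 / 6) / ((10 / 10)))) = 1728 / 833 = 2.07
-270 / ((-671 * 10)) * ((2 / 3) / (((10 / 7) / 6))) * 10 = 756 / 671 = 1.13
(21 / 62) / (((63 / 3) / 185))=185 / 62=2.98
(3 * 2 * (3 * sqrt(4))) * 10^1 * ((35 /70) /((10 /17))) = 306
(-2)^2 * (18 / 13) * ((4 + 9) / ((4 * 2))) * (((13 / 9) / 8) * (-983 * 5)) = -63895 / 8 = -7986.88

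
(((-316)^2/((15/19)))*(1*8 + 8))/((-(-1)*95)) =1597696/75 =21302.61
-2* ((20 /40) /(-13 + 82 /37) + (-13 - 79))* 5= 367265 /399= 920.46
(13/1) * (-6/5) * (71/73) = -5538/365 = -15.17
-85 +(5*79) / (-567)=-48590 / 567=-85.70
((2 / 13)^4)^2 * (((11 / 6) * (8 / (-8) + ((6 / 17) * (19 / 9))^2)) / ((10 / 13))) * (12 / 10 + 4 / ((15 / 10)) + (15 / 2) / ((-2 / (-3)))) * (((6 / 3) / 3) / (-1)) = 28414496 / 8474307891075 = 0.00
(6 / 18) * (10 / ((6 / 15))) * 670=16750 / 3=5583.33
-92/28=-23/7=-3.29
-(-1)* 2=2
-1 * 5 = -5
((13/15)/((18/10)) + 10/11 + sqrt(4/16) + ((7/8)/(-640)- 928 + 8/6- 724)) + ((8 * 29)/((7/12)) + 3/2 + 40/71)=-943941687343/755758080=-1249.00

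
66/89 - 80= -7054/89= -79.26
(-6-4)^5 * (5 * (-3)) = 1500000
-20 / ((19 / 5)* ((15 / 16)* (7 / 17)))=-5440 / 399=-13.63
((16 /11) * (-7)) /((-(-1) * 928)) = -7 /638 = -0.01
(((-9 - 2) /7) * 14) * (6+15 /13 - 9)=528 /13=40.62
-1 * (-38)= 38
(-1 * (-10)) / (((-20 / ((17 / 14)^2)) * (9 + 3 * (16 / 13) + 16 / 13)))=-3757 / 70952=-0.05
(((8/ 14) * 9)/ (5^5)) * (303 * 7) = 10908/ 3125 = 3.49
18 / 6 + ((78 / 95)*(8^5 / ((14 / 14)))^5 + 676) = 2946756685310658613410809 / 95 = 31018491424322722246429.57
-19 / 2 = -9.50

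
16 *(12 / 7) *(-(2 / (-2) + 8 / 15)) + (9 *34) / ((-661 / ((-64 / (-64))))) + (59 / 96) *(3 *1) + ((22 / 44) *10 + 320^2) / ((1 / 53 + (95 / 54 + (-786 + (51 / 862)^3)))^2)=783958281015999747103693904093942883 / 54641420038048877050785555292944160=14.35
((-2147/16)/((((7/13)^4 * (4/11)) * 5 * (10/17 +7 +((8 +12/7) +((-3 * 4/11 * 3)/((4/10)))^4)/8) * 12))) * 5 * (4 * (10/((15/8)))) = -12914406386453/941568432210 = -13.72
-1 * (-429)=429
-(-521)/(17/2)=1042/17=61.29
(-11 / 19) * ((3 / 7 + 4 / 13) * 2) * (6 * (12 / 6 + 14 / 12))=-1474 / 91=-16.20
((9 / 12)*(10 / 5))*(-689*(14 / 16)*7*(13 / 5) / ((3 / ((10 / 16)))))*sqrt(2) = -438893*sqrt(2) / 128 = -4849.13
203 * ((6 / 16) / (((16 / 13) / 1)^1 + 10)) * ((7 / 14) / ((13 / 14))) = 4263 / 1168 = 3.65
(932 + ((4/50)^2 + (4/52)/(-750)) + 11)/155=45971557/7556250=6.08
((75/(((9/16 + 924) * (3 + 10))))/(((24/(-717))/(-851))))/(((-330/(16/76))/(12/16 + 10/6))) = -29491405/120577743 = -0.24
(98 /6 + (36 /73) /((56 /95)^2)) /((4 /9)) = 39.94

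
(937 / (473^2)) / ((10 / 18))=8433 / 1118645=0.01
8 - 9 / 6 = 13 / 2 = 6.50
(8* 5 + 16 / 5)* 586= 126576 / 5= 25315.20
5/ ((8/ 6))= 15/ 4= 3.75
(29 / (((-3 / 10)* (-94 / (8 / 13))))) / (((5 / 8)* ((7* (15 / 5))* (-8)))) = -232 / 38493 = -0.01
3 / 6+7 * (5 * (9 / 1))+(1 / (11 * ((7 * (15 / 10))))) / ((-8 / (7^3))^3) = -3099457 / 8448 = -366.89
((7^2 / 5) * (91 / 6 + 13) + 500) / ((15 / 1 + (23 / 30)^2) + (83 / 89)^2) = 178460130 / 3784639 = 47.15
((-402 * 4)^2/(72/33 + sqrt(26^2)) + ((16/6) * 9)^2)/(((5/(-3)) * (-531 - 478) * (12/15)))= 10732824/156395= 68.63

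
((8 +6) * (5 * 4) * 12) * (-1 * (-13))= 43680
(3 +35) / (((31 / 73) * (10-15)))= -2774 / 155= -17.90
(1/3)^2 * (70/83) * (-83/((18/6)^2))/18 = -35/729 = -0.05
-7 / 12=-0.58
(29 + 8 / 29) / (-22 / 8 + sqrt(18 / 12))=-37356 / 2813 - 6792 * sqrt(6) / 2813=-19.19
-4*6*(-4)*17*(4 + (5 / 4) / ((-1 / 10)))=-13872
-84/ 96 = -0.88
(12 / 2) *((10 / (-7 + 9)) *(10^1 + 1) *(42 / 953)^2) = 582120 / 908209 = 0.64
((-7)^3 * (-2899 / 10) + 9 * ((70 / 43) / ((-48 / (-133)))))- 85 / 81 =13858891349 / 139320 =99475.25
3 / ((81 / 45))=5 / 3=1.67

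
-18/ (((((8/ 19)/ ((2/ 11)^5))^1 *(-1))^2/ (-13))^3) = 7620511375466496/ 17449402268886407318558803753801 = 0.00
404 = 404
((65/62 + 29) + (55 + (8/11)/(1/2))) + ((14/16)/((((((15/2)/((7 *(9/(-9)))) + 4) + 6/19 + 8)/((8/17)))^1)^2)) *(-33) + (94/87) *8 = 540297484326447/5681598390578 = 95.10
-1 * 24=-24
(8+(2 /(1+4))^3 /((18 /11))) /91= 1292 /14625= 0.09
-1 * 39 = -39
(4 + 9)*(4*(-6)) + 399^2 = 158889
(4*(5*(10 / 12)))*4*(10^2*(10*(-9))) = -600000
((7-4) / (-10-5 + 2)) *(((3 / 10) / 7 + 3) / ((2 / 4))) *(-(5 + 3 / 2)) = 639 / 70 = 9.13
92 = 92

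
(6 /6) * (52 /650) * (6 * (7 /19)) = 84 /475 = 0.18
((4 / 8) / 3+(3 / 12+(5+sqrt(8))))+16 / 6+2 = 2 * sqrt(2)+121 / 12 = 12.91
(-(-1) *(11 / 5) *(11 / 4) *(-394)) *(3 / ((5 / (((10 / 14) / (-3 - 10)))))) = 71511 / 910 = 78.58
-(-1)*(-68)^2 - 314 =4310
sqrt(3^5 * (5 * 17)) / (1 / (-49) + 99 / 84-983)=-588 * sqrt(255) / 64147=-0.15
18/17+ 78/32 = 951/272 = 3.50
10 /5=2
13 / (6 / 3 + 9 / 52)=676 / 113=5.98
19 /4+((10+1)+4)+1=83 /4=20.75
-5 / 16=-0.31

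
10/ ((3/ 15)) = 50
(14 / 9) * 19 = 266 / 9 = 29.56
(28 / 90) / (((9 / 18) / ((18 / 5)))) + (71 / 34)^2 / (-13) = 715543 / 375700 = 1.90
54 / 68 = 27 / 34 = 0.79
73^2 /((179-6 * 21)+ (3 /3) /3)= 15987 /160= 99.92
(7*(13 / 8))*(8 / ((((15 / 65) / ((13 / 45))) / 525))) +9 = 538346 / 9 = 59816.22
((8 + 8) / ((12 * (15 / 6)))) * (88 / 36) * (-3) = -176 / 45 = -3.91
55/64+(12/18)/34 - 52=-166859/3264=-51.12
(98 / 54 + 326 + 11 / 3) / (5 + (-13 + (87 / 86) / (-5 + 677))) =-172412800 / 4160241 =-41.44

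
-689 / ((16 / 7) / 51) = -245973 / 16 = -15373.31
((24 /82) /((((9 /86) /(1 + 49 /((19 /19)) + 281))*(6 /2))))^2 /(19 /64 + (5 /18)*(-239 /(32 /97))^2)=26552341495808 /40655600671293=0.65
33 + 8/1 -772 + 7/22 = -16075/22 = -730.68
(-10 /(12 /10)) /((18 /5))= -125 /54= -2.31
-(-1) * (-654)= -654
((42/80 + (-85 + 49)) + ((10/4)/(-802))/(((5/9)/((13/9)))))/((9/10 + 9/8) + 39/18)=-8.47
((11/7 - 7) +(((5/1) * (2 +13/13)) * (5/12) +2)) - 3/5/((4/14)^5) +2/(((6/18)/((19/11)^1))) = -3719977/12320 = -301.95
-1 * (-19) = 19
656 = 656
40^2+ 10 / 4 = 3205 / 2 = 1602.50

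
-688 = -688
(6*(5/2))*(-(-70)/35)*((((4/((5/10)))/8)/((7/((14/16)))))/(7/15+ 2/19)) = 4275/652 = 6.56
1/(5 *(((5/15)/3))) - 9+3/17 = -597/85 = -7.02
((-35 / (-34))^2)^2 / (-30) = -300125 / 8018016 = -0.04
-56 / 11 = -5.09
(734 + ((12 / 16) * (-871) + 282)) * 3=4353 / 4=1088.25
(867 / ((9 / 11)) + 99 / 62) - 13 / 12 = 394387 / 372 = 1060.18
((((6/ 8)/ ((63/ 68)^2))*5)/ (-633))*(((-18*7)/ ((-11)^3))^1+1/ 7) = -12791140/ 7802605503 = -0.00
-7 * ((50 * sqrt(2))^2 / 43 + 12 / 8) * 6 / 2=-212709 / 86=-2473.36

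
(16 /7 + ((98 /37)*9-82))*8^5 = -474218496 /259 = -1830959.44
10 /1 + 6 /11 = 116 /11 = 10.55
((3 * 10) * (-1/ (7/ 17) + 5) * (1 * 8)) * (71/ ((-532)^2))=19170/ 123823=0.15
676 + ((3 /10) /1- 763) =-867 /10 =-86.70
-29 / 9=-3.22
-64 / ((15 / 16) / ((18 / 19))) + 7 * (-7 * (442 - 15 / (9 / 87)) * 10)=-13831494 / 95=-145594.67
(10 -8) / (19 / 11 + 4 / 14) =154 / 155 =0.99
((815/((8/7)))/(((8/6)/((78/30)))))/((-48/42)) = -311493/256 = -1216.77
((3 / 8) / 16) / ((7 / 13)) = 39 / 896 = 0.04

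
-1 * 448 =-448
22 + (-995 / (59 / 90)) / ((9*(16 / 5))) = -14491 / 472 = -30.70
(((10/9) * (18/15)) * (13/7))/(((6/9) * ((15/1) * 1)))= 26/105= 0.25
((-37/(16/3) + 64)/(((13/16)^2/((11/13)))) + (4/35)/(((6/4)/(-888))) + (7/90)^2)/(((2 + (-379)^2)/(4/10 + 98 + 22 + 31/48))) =19862739581201/4294462594968000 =0.00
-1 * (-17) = 17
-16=-16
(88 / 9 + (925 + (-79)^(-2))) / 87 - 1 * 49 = -186942905 / 4886703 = -38.26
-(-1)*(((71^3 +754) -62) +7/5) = 1793022/5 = 358604.40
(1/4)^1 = 1/4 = 0.25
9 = 9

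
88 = 88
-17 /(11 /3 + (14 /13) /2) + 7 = 2.96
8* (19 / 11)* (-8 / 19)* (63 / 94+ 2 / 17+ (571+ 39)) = -31233248 / 8789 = -3553.67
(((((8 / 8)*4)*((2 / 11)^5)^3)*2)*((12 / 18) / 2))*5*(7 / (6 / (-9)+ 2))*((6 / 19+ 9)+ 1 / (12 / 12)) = 0.00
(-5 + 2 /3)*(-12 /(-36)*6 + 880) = -3822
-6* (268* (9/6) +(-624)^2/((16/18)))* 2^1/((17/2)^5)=-168364800/1419857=-118.58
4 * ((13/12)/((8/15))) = 65/8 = 8.12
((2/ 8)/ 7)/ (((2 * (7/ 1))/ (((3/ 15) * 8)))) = 1/ 245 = 0.00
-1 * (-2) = 2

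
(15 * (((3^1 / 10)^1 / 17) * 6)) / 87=9 / 493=0.02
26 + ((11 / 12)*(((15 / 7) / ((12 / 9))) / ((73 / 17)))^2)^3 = 121359570453728565479009 / 4667295763968704118784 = 26.00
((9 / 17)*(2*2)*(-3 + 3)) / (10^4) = 0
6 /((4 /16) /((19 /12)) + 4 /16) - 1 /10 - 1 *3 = 3599 /310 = 11.61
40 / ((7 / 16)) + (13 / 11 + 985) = 82976 / 77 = 1077.61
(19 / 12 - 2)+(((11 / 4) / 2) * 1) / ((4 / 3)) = 59 / 96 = 0.61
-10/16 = -5/8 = -0.62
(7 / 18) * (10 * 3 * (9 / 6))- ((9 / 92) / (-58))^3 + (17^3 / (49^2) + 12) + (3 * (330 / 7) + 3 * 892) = 1039269617043222585 / 364787226707456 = 2848.97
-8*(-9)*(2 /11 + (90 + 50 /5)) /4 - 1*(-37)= 20243 /11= 1840.27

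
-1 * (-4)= 4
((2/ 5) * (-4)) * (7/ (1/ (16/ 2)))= -448/ 5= -89.60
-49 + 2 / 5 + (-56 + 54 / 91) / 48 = -543317 / 10920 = -49.75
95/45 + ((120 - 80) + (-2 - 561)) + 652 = 131.11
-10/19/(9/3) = -10/57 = -0.18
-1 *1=-1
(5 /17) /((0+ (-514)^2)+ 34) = 1 /898382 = 0.00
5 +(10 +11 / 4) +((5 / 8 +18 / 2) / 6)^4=24.37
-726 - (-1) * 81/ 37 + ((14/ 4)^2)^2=-339659/ 592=-573.75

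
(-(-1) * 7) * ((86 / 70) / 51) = 43 / 255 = 0.17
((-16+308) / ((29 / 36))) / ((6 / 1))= 1752 / 29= 60.41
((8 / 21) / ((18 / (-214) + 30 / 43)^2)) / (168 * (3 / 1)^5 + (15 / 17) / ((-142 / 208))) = 25551225607 / 1030766130375534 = 0.00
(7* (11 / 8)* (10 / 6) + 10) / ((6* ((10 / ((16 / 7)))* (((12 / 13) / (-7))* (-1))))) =1625 / 216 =7.52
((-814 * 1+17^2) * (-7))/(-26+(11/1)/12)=-6300/43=-146.51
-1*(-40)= 40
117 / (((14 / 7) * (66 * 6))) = 13 / 88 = 0.15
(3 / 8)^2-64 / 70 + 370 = 369.23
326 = 326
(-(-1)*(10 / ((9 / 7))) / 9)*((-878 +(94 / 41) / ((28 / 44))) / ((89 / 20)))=-50190400 / 295569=-169.81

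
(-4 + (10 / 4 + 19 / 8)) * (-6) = -21 / 4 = -5.25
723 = 723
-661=-661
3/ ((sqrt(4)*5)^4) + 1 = 1.00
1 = 1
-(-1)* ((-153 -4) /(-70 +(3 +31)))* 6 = 157 /6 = 26.17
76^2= 5776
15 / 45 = 1 / 3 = 0.33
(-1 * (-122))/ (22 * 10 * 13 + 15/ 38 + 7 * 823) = 4636/ 327613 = 0.01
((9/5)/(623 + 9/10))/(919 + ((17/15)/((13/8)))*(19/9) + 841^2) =15795/3877206535288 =0.00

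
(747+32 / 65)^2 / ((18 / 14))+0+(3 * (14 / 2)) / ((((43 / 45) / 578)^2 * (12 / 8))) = 390699970927567 / 70308225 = 5556959.67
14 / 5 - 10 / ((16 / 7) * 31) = 3297 / 1240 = 2.66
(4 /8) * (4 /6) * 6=2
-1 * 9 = -9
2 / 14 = 1 / 7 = 0.14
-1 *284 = -284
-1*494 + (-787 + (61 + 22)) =-1198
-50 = -50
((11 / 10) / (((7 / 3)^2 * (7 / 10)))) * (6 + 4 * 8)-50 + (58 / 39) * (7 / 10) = -2541031 / 66885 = -37.99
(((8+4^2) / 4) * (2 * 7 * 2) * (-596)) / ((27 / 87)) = -967904 / 3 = -322634.67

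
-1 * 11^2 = -121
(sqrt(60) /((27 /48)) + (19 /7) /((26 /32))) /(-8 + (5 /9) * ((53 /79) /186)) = -470208 * sqrt(15) /1057703 - 40202784 /96250973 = -2.14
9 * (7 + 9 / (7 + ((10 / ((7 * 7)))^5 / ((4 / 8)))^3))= 74.57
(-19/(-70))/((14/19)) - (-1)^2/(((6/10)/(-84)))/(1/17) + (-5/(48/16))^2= 21019349/8820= 2383.15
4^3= 64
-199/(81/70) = -13930/81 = -171.98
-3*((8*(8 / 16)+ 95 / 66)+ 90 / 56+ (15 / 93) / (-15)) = -201533 / 9548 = -21.11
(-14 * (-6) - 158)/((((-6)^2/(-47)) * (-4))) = -1739/72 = -24.15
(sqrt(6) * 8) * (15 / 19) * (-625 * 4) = -38676.15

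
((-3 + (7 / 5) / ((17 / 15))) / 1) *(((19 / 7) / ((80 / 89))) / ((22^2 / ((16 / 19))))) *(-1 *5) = 1335 / 28798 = 0.05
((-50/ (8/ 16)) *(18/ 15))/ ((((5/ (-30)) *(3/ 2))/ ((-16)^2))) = 122880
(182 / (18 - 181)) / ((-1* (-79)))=-182 / 12877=-0.01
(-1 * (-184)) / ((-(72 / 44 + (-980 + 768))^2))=-5566 / 1338649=-0.00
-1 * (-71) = 71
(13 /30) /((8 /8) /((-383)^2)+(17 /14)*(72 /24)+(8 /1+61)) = 13348699 /2237740905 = 0.01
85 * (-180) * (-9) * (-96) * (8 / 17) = -6220800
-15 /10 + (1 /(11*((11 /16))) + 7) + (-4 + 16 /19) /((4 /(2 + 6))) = -3143 /4598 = -0.68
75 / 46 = 1.63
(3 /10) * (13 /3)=1.30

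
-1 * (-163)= 163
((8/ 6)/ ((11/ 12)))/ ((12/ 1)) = 4/ 33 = 0.12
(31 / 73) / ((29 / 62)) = 1922 / 2117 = 0.91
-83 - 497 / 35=-486 / 5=-97.20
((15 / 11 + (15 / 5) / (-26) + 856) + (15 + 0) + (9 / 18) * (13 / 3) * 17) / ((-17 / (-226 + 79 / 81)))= 646223372 / 53703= 12033.28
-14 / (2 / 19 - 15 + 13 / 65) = 665 / 698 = 0.95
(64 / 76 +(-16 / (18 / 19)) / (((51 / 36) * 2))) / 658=-2480 / 318801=-0.01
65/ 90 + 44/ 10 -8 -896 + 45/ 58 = -1172023/ 1305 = -898.10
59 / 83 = 0.71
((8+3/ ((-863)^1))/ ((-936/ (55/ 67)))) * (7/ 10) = -7931/ 1615536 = -0.00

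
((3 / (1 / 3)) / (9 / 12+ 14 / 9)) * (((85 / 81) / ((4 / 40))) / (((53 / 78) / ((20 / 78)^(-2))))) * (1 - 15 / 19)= 193.04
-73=-73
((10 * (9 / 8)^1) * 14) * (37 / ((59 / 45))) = 524475 / 118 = 4444.70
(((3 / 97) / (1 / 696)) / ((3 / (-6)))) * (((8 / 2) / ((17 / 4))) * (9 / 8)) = -75168 / 1649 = -45.58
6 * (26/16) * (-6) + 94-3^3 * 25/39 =18.19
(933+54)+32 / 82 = 987.39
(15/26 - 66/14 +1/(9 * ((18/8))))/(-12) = 60265/176904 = 0.34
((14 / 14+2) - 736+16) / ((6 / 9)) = -2151 / 2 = -1075.50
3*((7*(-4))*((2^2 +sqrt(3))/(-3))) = 28*sqrt(3) +112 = 160.50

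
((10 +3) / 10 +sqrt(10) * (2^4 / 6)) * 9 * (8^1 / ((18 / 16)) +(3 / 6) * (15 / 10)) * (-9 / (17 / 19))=-32262 * sqrt(10) / 17 - 629109 / 680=-6926.42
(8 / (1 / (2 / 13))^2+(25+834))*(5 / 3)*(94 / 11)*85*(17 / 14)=16435769575 / 13013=1263026.94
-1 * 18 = -18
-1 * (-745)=745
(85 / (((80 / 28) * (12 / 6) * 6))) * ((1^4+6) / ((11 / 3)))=833 / 176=4.73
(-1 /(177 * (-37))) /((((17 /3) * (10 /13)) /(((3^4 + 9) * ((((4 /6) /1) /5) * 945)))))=14742 /37111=0.40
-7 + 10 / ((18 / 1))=-58 / 9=-6.44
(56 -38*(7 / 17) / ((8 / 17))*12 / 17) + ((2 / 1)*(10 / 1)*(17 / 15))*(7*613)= 97295.20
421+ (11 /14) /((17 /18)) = 50198 /119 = 421.83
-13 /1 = -13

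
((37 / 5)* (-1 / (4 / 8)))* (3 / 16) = -111 / 40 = -2.78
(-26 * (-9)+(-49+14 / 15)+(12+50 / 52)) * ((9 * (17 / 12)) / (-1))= -1318673 / 520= -2535.91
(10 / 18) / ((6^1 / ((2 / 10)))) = 1 / 54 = 0.02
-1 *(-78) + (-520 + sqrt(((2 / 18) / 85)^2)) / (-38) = 2665259 / 29070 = 91.68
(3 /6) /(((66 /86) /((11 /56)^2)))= 473 /18816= 0.03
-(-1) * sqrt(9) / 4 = 3 / 4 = 0.75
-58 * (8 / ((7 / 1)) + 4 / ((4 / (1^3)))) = -870 / 7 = -124.29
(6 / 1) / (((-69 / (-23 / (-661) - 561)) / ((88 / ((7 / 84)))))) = 783125376 / 15203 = 51511.24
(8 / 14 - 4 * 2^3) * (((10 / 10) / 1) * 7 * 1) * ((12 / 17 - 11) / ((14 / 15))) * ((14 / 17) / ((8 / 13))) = 1876875 / 578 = 3247.19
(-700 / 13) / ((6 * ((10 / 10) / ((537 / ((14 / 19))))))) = -85025 / 13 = -6540.38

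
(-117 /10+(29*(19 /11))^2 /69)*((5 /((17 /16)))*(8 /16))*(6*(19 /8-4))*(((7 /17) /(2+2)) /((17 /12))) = -562155321 /13672879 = -41.11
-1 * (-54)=54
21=21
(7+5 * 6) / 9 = 37 / 9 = 4.11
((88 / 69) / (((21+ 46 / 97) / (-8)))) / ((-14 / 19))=648736 / 1006089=0.64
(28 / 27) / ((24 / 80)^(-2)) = 7 / 75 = 0.09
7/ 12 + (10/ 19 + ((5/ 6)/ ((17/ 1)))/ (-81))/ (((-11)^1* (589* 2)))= 0.58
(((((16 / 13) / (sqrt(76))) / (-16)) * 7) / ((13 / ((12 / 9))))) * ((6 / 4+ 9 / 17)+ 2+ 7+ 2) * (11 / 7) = -4873 * sqrt(19) / 163761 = -0.13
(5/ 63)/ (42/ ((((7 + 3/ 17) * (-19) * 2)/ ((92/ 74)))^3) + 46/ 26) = 20503538972640620/ 457070171463802323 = 0.04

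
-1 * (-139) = 139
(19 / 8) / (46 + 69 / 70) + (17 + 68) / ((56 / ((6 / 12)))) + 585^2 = 126065036985 / 368368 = 342225.81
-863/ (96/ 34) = -14671/ 48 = -305.65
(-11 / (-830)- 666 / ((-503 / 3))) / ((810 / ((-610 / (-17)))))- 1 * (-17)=9874519663 / 574883730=17.18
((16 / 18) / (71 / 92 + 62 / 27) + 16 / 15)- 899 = -102614129 / 114315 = -897.64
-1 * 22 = -22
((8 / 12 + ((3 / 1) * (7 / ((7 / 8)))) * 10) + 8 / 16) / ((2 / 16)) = 5788 / 3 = 1929.33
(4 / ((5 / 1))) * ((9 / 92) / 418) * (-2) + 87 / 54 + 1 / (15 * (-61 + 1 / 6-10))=295989473 / 183867750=1.61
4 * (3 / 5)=12 / 5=2.40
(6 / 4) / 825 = 1 / 550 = 0.00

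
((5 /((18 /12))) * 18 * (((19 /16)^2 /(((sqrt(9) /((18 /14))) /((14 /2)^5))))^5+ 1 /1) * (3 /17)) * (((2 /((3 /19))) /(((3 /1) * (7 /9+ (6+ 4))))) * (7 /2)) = 711487440549119716825586234984672715 /453273668550656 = 1569664178429122247155.38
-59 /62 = -0.95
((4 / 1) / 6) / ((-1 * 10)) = -1 / 15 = -0.07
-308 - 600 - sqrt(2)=-908 - sqrt(2)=-909.41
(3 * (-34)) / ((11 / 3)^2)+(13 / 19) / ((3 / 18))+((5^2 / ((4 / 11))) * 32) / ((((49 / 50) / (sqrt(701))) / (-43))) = -4730000 * sqrt(701) / 49 - 8004 / 2299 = -2555787.03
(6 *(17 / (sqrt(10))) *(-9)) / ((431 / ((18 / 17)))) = -486 *sqrt(10) / 2155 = -0.71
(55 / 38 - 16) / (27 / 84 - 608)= 7742 / 323285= 0.02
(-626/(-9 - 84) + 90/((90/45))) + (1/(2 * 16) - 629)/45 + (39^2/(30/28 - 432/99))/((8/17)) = -14046659/14880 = -944.00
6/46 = 3/23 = 0.13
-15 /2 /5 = -3 /2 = -1.50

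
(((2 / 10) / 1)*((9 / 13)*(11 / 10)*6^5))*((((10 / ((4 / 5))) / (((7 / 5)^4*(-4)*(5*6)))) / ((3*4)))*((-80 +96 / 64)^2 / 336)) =-2745282375 / 55933696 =-49.08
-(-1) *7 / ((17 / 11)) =4.53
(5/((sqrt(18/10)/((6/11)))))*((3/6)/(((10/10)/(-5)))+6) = 35*sqrt(5)/11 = 7.11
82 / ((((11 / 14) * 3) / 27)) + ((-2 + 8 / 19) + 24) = 961.69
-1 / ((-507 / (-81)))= -27 / 169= -0.16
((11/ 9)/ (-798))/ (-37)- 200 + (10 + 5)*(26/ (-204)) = -456065884/ 2258739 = -201.91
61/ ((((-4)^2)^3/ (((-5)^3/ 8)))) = -0.23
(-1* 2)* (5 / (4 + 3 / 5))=-50 / 23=-2.17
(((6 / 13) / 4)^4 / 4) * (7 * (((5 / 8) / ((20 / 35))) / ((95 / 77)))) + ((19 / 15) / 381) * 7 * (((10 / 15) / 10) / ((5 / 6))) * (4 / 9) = 1575473148823 / 1429077282048000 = 0.00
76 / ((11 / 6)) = 456 / 11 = 41.45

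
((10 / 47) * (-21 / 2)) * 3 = -315 / 47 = -6.70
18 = 18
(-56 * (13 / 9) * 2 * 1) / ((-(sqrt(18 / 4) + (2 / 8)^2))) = -23296 / 10359 + 186368 * sqrt(2) / 3453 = 74.08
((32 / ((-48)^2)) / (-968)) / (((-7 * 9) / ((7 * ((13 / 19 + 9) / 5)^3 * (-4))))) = -389344 / 8403132375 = -0.00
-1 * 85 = -85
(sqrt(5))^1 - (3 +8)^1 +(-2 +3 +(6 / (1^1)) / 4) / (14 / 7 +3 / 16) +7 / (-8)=-601 / 56 +sqrt(5)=-8.50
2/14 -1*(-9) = 64/7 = 9.14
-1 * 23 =-23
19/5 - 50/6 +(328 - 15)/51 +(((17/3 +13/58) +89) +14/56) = 953903/9860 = 96.74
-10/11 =-0.91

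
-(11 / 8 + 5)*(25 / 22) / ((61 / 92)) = -29325 / 2684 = -10.93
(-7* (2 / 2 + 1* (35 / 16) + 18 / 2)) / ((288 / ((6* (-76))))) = 8645 / 64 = 135.08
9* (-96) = -864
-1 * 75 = -75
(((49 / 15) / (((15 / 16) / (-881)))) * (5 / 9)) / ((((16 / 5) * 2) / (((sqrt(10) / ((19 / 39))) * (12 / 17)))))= -1220.96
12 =12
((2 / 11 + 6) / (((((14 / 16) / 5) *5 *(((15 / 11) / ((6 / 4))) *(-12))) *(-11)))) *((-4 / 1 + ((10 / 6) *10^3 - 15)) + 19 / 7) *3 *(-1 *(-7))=2356744 / 1155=2040.47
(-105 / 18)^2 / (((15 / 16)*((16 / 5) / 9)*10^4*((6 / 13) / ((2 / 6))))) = 637 / 86400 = 0.01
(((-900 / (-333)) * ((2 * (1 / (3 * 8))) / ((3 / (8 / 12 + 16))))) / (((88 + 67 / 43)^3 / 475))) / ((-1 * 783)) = -47207281250 / 44673276477461067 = -0.00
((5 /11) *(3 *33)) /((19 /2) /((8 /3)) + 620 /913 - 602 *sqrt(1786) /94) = -0.17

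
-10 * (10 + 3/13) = -1330/13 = -102.31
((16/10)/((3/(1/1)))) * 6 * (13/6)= 104/15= 6.93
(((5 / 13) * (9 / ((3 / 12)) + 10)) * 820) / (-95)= -37720 / 247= -152.71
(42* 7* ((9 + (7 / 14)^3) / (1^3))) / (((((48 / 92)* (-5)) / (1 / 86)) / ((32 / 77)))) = -11753 / 2365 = -4.97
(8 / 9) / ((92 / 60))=40 / 69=0.58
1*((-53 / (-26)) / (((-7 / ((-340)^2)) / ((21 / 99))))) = -3063400 / 429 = -7140.79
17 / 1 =17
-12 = -12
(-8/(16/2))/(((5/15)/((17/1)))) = -51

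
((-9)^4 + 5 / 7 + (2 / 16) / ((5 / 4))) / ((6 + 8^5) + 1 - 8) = 14817 / 73990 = 0.20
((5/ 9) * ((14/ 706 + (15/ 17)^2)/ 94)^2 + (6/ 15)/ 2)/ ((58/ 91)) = 18832662772378819/ 60004154345546610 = 0.31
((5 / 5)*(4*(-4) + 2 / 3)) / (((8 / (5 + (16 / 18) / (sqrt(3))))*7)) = -1.51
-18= -18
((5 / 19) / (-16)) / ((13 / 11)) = -55 / 3952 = -0.01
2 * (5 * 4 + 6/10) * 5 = 206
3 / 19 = 0.16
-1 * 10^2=-100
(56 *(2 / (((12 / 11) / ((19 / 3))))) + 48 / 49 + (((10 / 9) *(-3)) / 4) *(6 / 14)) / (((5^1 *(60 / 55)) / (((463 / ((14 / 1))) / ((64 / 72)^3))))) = 15787500399 / 2809856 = 5618.62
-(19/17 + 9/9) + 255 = 4299/17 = 252.88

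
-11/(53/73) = -803/53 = -15.15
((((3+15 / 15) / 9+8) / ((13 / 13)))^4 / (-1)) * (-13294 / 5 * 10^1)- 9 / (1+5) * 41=1774066263973 / 13122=135197855.81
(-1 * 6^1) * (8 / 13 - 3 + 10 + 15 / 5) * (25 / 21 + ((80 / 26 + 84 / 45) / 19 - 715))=5107628952 / 112385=45447.60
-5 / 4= -1.25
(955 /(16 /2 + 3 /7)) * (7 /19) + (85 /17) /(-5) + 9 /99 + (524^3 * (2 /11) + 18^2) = 322578580187 /12331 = 26159969.20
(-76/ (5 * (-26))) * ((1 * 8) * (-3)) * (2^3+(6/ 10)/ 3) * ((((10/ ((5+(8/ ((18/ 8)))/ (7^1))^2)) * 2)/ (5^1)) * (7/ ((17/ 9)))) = -37399029696/ 665259725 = -56.22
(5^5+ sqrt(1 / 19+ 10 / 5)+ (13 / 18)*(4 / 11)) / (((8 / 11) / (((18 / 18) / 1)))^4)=14641*sqrt(741) / 77824+ 411812731 / 36864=11176.26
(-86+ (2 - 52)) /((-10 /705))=9588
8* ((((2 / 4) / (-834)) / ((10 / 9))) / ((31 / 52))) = -0.01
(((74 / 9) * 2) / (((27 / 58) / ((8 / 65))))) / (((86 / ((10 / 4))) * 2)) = 8584 / 135837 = 0.06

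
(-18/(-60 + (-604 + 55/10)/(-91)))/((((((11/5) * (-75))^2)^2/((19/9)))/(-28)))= -27664/1029527668125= -0.00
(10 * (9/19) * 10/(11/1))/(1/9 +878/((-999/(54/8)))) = -599400/810293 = -0.74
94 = 94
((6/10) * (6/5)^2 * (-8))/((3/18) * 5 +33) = -5184/25375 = -0.20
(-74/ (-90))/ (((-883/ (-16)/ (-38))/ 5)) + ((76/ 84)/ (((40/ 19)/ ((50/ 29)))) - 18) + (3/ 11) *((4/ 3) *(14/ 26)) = -18357645245/ 922773852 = -19.89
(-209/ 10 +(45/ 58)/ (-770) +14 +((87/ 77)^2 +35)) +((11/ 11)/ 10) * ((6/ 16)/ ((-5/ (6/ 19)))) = 19191757961/ 653375800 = 29.37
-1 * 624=-624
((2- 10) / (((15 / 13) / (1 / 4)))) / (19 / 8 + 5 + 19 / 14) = -1456 / 7335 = -0.20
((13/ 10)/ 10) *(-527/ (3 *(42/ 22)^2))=-6.27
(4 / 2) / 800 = 1 / 400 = 0.00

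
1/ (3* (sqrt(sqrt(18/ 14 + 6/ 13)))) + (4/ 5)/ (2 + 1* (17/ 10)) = 8/ 37 + 159^(3/ 4)* 91^(1/ 4)/ 477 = 0.51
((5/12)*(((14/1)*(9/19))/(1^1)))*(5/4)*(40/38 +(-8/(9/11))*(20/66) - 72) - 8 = -1710809/6498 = -263.28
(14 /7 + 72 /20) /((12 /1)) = 7 /15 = 0.47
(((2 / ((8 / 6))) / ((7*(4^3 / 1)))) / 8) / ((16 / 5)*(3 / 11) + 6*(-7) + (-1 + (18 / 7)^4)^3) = 326258912595 / 60751652232311770112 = 0.00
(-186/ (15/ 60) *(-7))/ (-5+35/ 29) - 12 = -76176/ 55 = -1385.02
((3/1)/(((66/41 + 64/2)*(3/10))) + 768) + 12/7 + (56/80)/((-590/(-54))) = 10956524197/14227850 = 770.08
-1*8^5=-32768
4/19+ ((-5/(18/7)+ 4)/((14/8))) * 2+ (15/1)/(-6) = 143/2394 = 0.06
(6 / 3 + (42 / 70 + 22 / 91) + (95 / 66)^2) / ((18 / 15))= 9738683 / 2378376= 4.09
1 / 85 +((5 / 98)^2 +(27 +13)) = 32665329 / 816340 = 40.01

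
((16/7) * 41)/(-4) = -164/7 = -23.43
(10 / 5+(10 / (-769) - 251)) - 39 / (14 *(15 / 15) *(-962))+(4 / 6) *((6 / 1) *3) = -188822161 / 796684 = -237.01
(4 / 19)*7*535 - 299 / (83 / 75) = 817265 / 1577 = 518.24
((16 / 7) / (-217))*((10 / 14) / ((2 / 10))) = -400 / 10633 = -0.04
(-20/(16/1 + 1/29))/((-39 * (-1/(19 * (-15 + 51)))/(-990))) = 8727840/403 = 21657.17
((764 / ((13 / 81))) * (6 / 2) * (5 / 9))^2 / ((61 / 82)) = 872304487200 / 10309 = 84615819.89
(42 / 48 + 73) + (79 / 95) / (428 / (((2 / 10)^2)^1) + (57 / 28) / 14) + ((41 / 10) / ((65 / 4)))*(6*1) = 15621050612873 / 207206175800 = 75.39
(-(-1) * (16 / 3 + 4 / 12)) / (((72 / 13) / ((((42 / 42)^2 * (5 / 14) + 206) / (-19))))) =-23647 / 2128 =-11.11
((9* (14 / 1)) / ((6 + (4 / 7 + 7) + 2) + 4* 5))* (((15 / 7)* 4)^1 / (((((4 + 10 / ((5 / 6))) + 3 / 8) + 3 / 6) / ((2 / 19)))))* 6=1792 / 1577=1.14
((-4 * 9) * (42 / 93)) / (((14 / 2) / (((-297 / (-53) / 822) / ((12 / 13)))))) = -3861 / 225091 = -0.02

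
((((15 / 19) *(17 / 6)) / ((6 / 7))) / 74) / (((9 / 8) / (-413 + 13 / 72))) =-17685185 / 1366632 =-12.94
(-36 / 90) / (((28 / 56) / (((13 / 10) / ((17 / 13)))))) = -0.80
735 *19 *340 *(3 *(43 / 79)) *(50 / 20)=1531262250 / 79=19383066.46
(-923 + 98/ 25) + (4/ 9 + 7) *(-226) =-585343/ 225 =-2601.52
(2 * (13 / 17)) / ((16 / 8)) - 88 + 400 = 5317 / 17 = 312.76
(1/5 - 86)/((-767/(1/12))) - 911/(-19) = 1075189/22420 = 47.96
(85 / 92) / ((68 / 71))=355 / 368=0.96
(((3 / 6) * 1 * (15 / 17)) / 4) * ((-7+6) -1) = -15 / 68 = -0.22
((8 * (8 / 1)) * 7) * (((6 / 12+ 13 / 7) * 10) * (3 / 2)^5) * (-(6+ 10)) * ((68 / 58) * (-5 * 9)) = 1963051200 / 29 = 67691420.69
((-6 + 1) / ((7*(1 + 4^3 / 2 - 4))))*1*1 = -5 / 203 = -0.02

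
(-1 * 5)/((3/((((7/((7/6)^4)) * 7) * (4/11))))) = -8640/539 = -16.03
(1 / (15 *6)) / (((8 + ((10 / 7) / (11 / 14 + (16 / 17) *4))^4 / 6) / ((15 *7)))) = 9629680244247 / 66045456463408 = 0.15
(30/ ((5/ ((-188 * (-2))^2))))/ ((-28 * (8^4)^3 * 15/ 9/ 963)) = -19145403/ 75161927680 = -0.00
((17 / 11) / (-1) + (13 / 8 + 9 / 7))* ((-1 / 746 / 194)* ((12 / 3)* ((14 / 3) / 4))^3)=-41209 / 42983028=-0.00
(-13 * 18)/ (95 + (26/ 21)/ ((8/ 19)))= -19656/ 8227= -2.39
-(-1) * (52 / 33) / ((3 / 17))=884 / 99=8.93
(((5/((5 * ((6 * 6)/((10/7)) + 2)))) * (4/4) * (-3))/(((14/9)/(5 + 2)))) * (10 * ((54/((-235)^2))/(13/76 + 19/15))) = -207765/61549367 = -0.00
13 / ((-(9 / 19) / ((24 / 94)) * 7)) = -988 / 987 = -1.00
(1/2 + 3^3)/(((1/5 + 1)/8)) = 550/3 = 183.33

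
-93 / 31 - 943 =-946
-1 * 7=-7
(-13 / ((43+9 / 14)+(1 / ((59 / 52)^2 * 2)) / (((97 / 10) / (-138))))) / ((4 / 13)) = -30726787 / 27721198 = -1.11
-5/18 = -0.28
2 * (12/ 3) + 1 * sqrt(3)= sqrt(3) + 8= 9.73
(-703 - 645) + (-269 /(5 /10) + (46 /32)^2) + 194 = -432623 /256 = -1689.93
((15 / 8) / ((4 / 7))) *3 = 9.84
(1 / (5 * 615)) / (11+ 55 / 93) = 31 / 1104950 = 0.00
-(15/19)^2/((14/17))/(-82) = 3825/414428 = 0.01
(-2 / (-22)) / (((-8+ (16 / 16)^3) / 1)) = -1 / 77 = -0.01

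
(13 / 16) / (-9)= -13 / 144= -0.09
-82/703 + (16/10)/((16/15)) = 1945/1406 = 1.38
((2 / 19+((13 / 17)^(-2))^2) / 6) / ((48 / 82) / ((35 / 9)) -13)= -786390045 / 20012178602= -0.04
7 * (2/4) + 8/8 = 9/2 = 4.50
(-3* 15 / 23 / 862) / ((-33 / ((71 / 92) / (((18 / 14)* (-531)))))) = -2485 / 31961811816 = -0.00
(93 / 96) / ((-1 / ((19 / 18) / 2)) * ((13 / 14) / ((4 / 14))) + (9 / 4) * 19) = 589 / 22248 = 0.03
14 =14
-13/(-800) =13/800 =0.02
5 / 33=0.15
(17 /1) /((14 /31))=527 /14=37.64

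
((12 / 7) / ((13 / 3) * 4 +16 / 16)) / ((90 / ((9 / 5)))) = 18 / 9625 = 0.00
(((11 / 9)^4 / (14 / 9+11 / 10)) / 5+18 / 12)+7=3020491 / 348462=8.67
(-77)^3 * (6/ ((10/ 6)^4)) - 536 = -222210038/ 625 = -355536.06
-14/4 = -7/2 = -3.50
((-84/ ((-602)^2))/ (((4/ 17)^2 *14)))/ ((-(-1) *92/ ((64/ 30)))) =-289/ 41676460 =-0.00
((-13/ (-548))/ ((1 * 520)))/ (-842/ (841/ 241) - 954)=-841/ 22034773120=-0.00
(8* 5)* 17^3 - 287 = 196233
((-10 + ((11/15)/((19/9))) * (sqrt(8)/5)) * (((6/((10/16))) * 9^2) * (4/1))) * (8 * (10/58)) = -1244160/29 + 8211456 * sqrt(2)/13775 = -42059.04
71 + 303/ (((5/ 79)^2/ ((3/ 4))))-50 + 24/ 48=5675219/ 100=56752.19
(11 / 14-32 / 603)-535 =-4510285 / 8442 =-534.27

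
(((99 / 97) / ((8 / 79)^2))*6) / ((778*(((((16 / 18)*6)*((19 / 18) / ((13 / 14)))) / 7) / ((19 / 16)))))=650605527 / 618217472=1.05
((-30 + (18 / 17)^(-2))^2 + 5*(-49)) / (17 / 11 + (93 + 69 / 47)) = 32687139397 / 5210903664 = 6.27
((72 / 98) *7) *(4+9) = 468 / 7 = 66.86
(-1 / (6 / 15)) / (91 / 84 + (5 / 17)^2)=-8670 / 4057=-2.14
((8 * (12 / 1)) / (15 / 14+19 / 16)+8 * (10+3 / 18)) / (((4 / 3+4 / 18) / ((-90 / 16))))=-3172095 / 7084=-447.78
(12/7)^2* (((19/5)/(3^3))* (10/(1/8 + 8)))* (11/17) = 53504/162435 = 0.33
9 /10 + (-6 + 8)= 29 /10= 2.90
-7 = -7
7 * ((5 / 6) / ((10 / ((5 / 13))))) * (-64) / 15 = -112 / 117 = -0.96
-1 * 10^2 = -100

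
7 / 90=0.08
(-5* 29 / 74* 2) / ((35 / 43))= -1247 / 259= -4.81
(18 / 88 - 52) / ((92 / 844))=-475.17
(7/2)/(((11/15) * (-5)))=-21/22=-0.95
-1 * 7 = -7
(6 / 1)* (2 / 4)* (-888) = -2664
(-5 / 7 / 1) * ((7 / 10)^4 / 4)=-343 / 8000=-0.04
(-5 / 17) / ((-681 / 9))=0.00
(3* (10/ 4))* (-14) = -105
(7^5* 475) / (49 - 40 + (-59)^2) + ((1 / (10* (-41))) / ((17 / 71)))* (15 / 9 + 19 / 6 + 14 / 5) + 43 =170063615059 / 72975900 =2330.41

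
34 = 34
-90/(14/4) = -180/7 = -25.71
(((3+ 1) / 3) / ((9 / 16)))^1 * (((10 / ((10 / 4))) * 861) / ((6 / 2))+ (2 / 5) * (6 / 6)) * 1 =40832 / 15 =2722.13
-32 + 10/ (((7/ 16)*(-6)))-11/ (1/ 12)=-3524/ 21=-167.81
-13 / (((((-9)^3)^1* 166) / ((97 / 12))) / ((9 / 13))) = 97 / 161352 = 0.00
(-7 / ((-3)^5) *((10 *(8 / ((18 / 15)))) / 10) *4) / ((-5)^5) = -112 / 455625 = -0.00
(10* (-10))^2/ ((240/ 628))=78500/ 3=26166.67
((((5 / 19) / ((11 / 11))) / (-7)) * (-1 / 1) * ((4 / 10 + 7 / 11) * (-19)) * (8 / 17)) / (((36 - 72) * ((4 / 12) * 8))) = 19 / 5236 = 0.00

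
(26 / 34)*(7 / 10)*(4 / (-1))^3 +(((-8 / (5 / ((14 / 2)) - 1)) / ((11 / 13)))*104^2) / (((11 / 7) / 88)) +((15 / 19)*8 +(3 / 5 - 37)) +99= 20043065.93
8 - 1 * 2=6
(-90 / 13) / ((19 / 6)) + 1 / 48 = -25673 / 11856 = -2.17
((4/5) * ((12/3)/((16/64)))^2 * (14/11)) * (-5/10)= -130.33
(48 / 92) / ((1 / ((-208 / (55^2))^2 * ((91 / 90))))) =7874048 / 3156965625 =0.00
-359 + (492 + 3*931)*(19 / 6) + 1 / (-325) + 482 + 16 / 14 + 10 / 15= 143697733 / 13650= 10527.31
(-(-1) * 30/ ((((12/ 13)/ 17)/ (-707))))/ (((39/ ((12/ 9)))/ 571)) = -68628490/ 9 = -7625387.78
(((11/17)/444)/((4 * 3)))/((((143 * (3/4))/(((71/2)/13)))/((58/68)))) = 2059/780674544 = 0.00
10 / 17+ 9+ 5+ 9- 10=231 / 17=13.59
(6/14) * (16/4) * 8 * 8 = 768/7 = 109.71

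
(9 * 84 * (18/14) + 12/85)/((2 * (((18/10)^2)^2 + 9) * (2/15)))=2151875/11509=186.97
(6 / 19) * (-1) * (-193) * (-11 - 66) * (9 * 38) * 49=-78644412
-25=-25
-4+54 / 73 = -238 / 73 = -3.26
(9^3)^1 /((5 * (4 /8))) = 1458 /5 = 291.60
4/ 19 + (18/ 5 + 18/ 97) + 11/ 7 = 359133/ 64505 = 5.57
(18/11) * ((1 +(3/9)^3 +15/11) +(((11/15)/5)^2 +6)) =3126736/226875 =13.78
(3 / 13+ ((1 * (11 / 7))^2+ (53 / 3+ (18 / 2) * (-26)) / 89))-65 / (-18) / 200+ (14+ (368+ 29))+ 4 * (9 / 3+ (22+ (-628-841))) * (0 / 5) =16788328049 / 40818960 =411.29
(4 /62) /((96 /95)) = 95 /1488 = 0.06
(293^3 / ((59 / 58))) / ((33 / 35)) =51062126710 / 1947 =26226053.78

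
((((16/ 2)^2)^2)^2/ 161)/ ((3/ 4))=67108864/ 483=138941.75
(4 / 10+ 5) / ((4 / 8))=10.80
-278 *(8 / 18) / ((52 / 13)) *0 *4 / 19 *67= 0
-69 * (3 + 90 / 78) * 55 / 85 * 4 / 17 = -163944 / 3757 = -43.64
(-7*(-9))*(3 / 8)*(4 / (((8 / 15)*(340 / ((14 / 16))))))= 3969 / 8704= 0.46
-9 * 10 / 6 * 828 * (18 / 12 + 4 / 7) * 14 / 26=-180090 / 13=-13853.08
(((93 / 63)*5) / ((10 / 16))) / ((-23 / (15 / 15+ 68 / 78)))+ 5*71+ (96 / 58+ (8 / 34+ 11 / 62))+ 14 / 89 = 18256285435033 / 51243685038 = 356.26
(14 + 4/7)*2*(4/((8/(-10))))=-1020/7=-145.71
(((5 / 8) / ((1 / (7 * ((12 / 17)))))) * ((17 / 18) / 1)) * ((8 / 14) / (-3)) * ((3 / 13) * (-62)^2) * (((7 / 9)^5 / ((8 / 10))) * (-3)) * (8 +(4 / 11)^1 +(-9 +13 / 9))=32303054000 / 75996063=425.06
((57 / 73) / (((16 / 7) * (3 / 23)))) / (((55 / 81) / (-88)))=-247779 / 730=-339.42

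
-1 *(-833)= 833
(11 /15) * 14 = 154 /15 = 10.27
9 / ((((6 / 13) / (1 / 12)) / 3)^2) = 169 / 64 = 2.64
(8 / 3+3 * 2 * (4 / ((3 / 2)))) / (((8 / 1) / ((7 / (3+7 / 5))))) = 245 / 66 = 3.71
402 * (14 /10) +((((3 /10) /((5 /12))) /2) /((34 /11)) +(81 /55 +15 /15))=5286389 /9350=565.39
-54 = -54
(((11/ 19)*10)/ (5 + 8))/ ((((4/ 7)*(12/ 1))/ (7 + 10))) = 6545/ 5928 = 1.10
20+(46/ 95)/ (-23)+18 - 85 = -4467/ 95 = -47.02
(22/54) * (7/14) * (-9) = -11/6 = -1.83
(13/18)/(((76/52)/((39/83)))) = 2197/9462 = 0.23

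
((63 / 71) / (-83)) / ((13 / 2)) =-126 / 76609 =-0.00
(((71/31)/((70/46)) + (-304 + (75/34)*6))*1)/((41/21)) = -16006182/108035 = -148.16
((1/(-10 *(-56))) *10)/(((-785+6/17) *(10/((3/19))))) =-51/141926960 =-0.00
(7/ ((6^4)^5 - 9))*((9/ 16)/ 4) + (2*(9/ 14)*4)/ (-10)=-467988280328059531/ 909977211749005120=-0.51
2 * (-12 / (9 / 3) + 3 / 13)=-7.54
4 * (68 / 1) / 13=272 / 13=20.92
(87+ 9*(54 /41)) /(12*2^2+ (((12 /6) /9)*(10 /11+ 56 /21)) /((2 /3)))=401247 /199670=2.01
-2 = -2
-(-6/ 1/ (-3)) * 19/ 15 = -38/ 15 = -2.53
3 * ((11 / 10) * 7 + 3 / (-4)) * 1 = 417 / 20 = 20.85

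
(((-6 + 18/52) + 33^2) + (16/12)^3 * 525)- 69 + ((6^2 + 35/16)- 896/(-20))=21919043/9360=2341.78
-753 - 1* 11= -764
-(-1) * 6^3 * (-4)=-864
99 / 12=33 / 4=8.25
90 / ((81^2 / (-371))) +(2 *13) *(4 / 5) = 57266 / 3645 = 15.71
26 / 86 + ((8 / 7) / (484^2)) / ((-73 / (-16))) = 97260507 / 321706693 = 0.30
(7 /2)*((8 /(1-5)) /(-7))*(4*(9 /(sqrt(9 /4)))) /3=8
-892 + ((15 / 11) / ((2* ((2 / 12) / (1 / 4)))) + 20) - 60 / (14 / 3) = -272221 / 308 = -883.83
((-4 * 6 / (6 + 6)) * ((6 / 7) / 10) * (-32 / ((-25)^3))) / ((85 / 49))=-1344 / 6640625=-0.00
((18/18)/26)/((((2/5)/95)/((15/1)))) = 7125/52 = 137.02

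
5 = 5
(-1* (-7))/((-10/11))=-77/10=-7.70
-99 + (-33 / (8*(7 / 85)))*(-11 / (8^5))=-98.98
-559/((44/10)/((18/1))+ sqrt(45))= 276705/91004 - 3395925 * sqrt(5)/91004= -80.40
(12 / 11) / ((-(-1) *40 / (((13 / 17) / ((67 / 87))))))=3393 / 125290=0.03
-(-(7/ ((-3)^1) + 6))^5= 161051/ 243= 662.76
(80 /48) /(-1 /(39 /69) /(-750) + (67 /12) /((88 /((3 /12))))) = 91.47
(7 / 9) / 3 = 7 / 27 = 0.26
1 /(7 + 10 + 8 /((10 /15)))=1 /29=0.03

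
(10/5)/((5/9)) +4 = 38/5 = 7.60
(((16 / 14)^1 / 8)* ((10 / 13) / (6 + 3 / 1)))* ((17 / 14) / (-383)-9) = -0.11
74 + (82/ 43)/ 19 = 60540/ 817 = 74.10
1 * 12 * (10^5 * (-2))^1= -2400000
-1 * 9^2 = -81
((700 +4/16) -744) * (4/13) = -175/13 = -13.46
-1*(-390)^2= -152100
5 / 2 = 2.50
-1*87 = -87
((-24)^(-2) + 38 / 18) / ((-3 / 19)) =-23123 / 1728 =-13.38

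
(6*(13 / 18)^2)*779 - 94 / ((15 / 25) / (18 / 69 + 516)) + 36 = -97381355 / 1242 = -78406.89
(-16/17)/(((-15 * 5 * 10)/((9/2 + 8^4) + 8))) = 10956/2125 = 5.16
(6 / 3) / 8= 1 / 4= 0.25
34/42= 17/21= 0.81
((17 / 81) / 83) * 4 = 68 / 6723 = 0.01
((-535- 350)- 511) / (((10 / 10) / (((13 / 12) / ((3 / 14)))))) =-63518 / 9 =-7057.56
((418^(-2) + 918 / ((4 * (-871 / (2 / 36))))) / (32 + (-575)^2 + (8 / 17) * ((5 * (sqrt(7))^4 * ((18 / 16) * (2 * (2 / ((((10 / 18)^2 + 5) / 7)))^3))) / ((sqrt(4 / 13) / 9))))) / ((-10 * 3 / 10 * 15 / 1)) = 737487014403258326639375 / 709055609677587295757878090671396-33604889536209574379475 * sqrt(13) / 498965058662005874792580878620612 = 0.00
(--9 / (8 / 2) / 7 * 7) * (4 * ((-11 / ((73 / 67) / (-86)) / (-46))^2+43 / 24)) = 3222.49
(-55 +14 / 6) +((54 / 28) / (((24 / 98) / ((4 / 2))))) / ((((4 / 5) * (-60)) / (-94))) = -2095 / 96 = -21.82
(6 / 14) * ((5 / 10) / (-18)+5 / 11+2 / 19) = 4003 / 17556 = 0.23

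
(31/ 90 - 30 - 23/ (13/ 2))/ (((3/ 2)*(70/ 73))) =-2835101/ 122850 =-23.08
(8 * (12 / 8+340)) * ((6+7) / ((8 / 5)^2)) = 221975 / 16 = 13873.44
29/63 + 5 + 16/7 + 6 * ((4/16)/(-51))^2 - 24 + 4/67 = -158037665/9758952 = -16.19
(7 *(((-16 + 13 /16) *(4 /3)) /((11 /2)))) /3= -189 /22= -8.59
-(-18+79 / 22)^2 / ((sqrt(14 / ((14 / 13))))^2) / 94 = -0.17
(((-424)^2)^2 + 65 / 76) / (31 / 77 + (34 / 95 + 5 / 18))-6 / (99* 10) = 1404313923535282307 / 45113970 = 31128138878.83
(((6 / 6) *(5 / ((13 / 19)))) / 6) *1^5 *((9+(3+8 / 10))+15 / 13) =17233 / 1014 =17.00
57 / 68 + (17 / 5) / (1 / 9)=10689 / 340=31.44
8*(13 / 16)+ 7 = 27 / 2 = 13.50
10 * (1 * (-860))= -8600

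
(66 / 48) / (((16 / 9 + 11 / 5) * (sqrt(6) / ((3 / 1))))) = 495 * sqrt(6) / 2864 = 0.42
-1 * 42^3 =-74088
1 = 1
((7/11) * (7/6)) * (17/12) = 833/792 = 1.05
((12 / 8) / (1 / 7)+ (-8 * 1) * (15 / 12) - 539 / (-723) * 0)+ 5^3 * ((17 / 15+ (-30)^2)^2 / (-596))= -913543763 / 5364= -170310.17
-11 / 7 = -1.57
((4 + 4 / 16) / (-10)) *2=-17 / 20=-0.85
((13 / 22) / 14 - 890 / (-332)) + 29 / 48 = 1020647 / 306768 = 3.33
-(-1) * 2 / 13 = 2 / 13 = 0.15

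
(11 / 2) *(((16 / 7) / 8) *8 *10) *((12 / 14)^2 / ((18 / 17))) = 29920 / 343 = 87.23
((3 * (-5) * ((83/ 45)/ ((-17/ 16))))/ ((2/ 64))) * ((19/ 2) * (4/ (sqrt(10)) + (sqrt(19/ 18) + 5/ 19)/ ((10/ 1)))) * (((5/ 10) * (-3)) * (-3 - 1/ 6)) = 50464/ 51 + 479408 * sqrt(38)/ 765 + 3835264 * sqrt(10)/ 255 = 52414.04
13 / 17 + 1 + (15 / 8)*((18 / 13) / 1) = 4.36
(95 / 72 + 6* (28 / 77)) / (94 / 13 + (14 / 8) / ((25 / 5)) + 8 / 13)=180245 / 421938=0.43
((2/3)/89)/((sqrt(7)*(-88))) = -sqrt(7)/82236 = -0.00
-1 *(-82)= 82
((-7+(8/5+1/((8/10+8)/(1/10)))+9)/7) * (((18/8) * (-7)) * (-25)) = 71505/352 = 203.14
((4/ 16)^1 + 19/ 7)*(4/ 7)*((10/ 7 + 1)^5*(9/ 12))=353544393/ 3294172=107.32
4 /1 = 4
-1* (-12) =12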